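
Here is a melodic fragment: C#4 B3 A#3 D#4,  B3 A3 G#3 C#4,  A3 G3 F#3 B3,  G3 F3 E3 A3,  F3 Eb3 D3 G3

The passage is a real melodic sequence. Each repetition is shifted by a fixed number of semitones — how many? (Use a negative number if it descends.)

The 4-note cells begin on C#4, B3, A3, G3, F3 — each down a 2nd from the last.
Counting half-steps from C#4 to B3: -2.

-2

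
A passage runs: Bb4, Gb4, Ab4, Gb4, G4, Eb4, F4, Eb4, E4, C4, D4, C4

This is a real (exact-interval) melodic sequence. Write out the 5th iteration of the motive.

Taking 4-note groups, the heads are Bb4, G4, E4: the pattern moves down a 3rd.
Continuing the starts: C#4 → A#3.
Statement 5 starts on A#3 and keeps the same exact contour: A#3 F#3 G#3 F#3.

A#3 F#3 G#3 F#3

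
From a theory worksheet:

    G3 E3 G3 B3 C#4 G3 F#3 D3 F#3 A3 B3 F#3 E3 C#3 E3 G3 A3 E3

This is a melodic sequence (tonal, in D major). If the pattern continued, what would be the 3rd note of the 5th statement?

C#3

With 6-note cells, note 3 of each statement runs G3, F#3, E3.
Extending down a 2nd: D3 → C#3.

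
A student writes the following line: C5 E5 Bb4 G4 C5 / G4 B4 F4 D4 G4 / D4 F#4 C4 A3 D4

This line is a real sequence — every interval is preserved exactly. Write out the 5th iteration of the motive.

The 5-note cells begin on C5, G4, D4 — each down a 4th from the last.
Extending down a 4th: A3 → E3.
Statement 5 starts on E3 and keeps the same exact contour: E3 G#3 D3 B2 E3.

E3 G#3 D3 B2 E3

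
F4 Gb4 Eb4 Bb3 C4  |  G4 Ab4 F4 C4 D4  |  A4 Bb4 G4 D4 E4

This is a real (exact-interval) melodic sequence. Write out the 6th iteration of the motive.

D#5 E5 C#5 G#4 A#4

Taking 5-note groups, the heads are F4, G4, A4: the pattern moves up a 2nd.
Carrying on: B4 → C#5 → D#5.
So cell 6 is D#5 E5 C#5 G#4 A#4.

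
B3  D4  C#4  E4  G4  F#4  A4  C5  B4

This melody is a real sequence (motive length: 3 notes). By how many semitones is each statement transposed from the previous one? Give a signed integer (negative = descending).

5

Unit = 3 notes; the statements start on B3, E4, A4, moving up a 4th each time.
B3→E4 is 64 − 59 = 5 semitones.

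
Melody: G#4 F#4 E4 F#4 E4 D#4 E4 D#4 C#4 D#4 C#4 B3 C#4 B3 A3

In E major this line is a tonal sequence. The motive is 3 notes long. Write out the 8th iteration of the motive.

The 3-note cells begin on G#4, F#4, E4, D#4, C#4 — each down a 2nd from the last.
Extending down a 2nd: B3 → A3 → G#3.
So cell 8 is G#3 F#3 E3.

G#3 F#3 E3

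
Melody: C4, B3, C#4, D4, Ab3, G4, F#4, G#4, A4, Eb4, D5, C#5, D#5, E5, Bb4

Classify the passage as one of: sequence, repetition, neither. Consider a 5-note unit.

sequence

Each 5-note cell is the previous one transposed up a 5th.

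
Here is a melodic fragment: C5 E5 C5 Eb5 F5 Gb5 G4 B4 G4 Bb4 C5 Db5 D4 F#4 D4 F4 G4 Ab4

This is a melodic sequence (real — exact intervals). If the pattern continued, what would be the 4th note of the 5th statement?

Grouping in 6s, the 4th note of each cell is Eb5, Bb4, F4.
Each moves down a 4th. Continuing: C4 → G3.

G3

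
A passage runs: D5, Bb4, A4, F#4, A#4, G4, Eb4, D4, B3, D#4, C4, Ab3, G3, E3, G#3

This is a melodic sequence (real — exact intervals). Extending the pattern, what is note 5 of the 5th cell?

F#2

With 5-note cells, note 5 of each statement runs A#4, D#4, G#3.
Each moves down a 5th. Continuing: C#3 → F#2.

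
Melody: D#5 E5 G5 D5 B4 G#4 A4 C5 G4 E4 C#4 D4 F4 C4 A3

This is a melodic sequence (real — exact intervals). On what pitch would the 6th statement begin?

With a 5-note motive the entries are D#5, G#4, C#4, each down a 5th from the previous.
Extending the heads down a 5th: F#3 → B2 → E2.

E2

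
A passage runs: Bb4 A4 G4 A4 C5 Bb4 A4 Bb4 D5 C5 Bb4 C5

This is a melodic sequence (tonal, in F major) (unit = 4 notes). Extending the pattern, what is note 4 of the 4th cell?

D5

The unit is 4 notes. Position-4 pitches of the 3 shown cells: A4, Bb4, C5.
Each moves up a 2nd; the next is D5.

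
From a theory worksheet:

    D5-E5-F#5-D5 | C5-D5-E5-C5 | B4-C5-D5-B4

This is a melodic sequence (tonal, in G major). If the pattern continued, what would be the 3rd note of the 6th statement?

A4

With 4-note cells, note 3 of each statement runs F#5, E5, D5.
Each moves down a 2nd. Continuing: C5 → B4 → A4.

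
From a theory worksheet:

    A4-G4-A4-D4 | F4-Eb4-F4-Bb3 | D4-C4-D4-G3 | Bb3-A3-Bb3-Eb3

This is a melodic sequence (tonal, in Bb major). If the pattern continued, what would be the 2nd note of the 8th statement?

Grouping in 4s, the 2nd note of each cell is G4, Eb4, C4, A3.
Each moves down a 3rd. Continuing: F3 → D3 → Bb2 → G2.

G2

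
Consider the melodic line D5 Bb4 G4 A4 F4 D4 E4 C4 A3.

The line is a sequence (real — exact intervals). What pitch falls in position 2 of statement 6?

With 3-note cells, note 2 of each statement runs Bb4, F4, C4.
Extending down a 4th: G3 → D3 → A2.

A2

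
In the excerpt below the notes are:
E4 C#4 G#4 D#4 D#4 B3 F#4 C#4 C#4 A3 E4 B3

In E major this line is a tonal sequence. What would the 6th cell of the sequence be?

Taking 4-note groups, the heads are E4, D#4, C#4: the pattern moves down a 2nd.
Extending down a 2nd: B3 → A3 → G#3.
Statement 6 starts on G#3 and keeps the same diatonic contour: G#3 E3 B3 F#3.

G#3 E3 B3 F#3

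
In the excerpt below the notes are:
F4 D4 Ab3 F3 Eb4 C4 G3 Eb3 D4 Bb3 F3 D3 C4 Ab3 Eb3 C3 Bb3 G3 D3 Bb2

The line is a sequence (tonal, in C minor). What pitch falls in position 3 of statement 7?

Grouping in 4s, the 3rd note of each cell is Ab3, G3, F3, Eb3, D3.
Carrying that down a 2nd forward: C3 → Bb2.

Bb2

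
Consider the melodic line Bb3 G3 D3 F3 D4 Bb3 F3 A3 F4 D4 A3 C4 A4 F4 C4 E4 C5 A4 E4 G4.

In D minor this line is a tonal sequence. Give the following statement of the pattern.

With a 4-note motive the entries are Bb3, D4, F4, A4, C5, each up a 3rd from the previous.
So cell 6 is E5 C5 G4 Bb4.

E5 C5 G4 Bb4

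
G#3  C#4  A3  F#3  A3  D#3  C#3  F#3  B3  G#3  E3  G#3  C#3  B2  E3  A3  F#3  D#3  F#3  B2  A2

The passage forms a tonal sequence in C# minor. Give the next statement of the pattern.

Unit = 7 notes; the statements start on G#3, F#3, E3, moving down a 2nd each time.
So cell 4 is D#3 G#3 E3 C#3 E3 A2 G#2.

D#3 G#3 E3 C#3 E3 A2 G#2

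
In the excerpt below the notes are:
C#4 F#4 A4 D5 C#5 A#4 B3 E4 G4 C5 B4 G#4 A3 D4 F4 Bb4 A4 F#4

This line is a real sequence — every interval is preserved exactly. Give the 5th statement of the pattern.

F3 Bb3 Db4 Gb4 F4 D4

Unit = 6 notes; the statements start on C#4, B3, A3, moving down a 2nd each time.
Extending down a 2nd: G3 → F3.
From F3 the exact shape gives F3 Bb3 Db4 Gb4 F4 D4.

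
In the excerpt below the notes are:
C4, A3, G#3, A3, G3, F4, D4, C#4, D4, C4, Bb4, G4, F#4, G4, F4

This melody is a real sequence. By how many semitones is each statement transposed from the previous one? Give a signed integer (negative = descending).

The 5-note cells begin on C4, F4, Bb4 — each up a 4th from the last.
Counting half-steps from C4 to F4: 5.

5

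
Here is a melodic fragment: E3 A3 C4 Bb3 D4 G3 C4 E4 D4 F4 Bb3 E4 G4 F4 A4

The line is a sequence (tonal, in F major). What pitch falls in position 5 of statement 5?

Grouping in 5s, the 5th note of each cell is D4, F4, A4.
Extending up a 3rd: C5 → E5.

E5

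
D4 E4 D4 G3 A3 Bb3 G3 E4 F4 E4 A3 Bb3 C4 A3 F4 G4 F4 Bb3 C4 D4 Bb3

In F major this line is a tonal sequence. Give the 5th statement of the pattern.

Taking 7-note groups, the heads are D4, E4, F4: the pattern moves up a 2nd.
Extending up a 2nd: G4 → A4.
So cell 5 is A4 Bb4 A4 D4 E4 F4 D4.

A4 Bb4 A4 D4 E4 F4 D4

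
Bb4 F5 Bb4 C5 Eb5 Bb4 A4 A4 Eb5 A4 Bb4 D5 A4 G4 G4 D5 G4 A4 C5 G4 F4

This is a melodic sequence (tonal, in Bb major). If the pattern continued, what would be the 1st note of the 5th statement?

Eb4

The unit is 7 notes. Position-1 pitches of the 3 shown cells: Bb4, A4, G4.
Extending down a 2nd: F4 → Eb4.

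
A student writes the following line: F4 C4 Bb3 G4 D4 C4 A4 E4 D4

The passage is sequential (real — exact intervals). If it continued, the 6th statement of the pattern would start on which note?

D#5

Taking 3-note groups, the heads are F4, G4, A4: the pattern moves up a 2nd.
Continuing: B4 → C#5 → D#5. Statement 6 starts on D#5.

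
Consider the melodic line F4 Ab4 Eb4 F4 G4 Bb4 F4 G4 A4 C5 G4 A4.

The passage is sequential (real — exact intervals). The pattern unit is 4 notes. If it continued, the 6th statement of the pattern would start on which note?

D#5

Taking 4-note groups, the heads are F4, G4, A4: the pattern moves up a 2nd.
Continuing: B4 → C#5 → D#5. Statement 6 starts on D#5.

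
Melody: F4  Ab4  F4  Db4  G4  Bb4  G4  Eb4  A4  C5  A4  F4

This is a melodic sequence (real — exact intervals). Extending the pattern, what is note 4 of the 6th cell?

The unit is 4 notes. Position-4 pitches of the 3 shown cells: Db4, Eb4, F4.
Carrying that up a 2nd forward: G4 → A4 → B4.

B4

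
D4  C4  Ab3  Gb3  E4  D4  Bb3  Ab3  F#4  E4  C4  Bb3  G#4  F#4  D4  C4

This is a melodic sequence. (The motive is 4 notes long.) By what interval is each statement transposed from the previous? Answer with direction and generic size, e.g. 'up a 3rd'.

up a 2nd

Taking 4-note groups, the heads are D4, E4, F#4, G#4: the pattern moves up a 2nd.
D4 to E4 is up a 2nd.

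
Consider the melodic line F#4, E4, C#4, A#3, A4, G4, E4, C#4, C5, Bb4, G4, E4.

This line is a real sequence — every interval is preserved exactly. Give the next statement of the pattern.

The 4-note cells begin on F#4, A4, C5 — each up a 3rd from the last.
Statement 4 starts on Eb5 and keeps the same exact contour: Eb5 Db5 Bb4 G4.

Eb5 Db5 Bb4 G4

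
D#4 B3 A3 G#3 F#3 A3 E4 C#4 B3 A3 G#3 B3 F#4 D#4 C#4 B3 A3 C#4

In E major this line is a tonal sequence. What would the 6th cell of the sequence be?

B4 G#4 F#4 E4 D#4 F#4

Unit = 6 notes; the statements start on D#4, E4, F#4, moving up a 2nd each time.
Extending up a 2nd: G#4 → A4 → B4.
Statement 6 starts on B4 and keeps the same diatonic contour: B4 G#4 F#4 E4 D#4 F#4.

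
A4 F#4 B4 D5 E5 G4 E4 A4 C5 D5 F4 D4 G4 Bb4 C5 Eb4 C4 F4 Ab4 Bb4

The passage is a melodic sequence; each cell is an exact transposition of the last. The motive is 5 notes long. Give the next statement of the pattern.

The 5-note cells begin on A4, G4, F4, Eb4 — each down a 2nd from the last.
From Db4 the exact shape gives Db4 Bb3 Eb4 Gb4 Ab4.

Db4 Bb3 Eb4 Gb4 Ab4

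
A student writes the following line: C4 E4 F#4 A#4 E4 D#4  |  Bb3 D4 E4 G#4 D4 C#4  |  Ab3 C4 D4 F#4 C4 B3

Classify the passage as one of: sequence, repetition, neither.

Each 6-note cell is the previous one transposed down a 2nd.

sequence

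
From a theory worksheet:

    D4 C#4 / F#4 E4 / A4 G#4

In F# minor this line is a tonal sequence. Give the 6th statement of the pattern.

G#5 F#5

With a 2-note motive the entries are D4, F#4, A4, each up a 3rd from the previous.
Continuing the starts: C#5 → E5 → G#5.
Statement 6 starts on G#5 and keeps the same diatonic contour: G#5 F#5.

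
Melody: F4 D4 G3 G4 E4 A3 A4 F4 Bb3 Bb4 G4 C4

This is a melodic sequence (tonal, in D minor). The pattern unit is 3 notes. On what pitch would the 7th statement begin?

Taking 3-note groups, the heads are F4, G4, A4, Bb4: the pattern moves up a 2nd.
Extending the heads up a 2nd: C5 → D5 → E5.

E5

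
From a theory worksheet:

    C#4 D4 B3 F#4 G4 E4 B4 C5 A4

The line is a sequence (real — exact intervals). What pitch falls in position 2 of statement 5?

Bb5

With 3-note cells, note 2 of each statement runs D4, G4, C5.
Each moves up a 4th. Continuing: F5 → Bb5.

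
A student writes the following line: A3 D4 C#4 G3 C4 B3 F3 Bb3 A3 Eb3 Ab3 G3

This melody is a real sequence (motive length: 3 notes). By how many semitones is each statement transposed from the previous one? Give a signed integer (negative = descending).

Unit = 3 notes; the statements start on A3, G3, F3, Eb3, moving down a 2nd each time.
Counting half-steps from A3 to G3: -2.

-2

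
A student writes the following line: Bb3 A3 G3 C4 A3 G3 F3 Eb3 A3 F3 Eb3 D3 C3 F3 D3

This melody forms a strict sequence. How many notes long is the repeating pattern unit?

15 notes total. Splitting into 3 groups of 5:
Bb3 A3 G3 C4 A3 | G3 F3 Eb3 A3 F3 | Eb3 D3 C3 F3 D3
That's a consistent down a 3rd shift per cell, and no other grouping gives one.

5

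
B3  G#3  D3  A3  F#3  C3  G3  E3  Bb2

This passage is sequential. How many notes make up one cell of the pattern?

Try groups of 3 (3 cells in 9 notes):
B3 G#3 D3 | A3 F#3 C3 | G3 E3 Bb2
That's a consistent down a 2nd shift per cell, and no other grouping gives one.

3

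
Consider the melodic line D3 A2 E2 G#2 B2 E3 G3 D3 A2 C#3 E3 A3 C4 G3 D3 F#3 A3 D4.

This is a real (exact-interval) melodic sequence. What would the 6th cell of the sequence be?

With a 6-note motive the entries are D3, G3, C4, each up a 4th from the previous.
Extending up a 4th: F4 → Bb4 → Eb5.
Statement 6 starts on Eb5 and keeps the same exact contour: Eb5 Bb4 F4 A4 C5 F5.

Eb5 Bb4 F4 A4 C5 F5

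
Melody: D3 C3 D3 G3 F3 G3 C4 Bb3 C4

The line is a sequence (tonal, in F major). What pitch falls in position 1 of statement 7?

The unit is 3 notes. Position-1 pitches of the 3 shown cells: D3, G3, C4.
Extending up a 4th: F4 → Bb4 → E5 → A5.

A5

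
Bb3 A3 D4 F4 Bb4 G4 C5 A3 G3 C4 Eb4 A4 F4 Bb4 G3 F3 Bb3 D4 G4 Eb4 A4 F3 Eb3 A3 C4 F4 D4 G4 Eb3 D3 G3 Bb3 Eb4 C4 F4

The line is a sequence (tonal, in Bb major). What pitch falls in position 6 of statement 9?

With 7-note cells, note 6 of each statement runs G4, F4, Eb4, D4, C4.
Carrying that down a 2nd forward: Bb3 → A3 → G3 → F3.

F3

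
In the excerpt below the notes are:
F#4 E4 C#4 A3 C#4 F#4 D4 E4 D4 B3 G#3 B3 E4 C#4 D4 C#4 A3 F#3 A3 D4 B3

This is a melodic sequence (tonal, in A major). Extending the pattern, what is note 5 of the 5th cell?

Grouping in 7s, the 5th note of each cell is C#4, B3, A3.
Extending down a 2nd: G#3 → F#3.

F#3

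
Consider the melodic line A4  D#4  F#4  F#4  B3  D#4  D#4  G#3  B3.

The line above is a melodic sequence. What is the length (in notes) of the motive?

There are 9 notes; a 3-note unit gives 3 cells:
A4 D#4 F#4 | F#4 B3 D#4 | D#4 G#3 B3
Every group is a transposition down a 3rd of the one before; no shorter unit works.

3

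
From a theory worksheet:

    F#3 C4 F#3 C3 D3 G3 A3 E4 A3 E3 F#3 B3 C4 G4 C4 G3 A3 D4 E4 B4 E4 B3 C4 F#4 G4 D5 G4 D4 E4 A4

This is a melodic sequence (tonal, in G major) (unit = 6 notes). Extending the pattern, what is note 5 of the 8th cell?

D5

With 6-note cells, note 5 of each statement runs D3, F#3, A3, C4, E4.
Each moves up a 3rd. Continuing: G4 → B4 → D5.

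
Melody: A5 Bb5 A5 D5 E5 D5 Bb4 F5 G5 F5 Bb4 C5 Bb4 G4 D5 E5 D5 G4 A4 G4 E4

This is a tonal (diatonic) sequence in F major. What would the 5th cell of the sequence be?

G4 A4 G4 C4 D4 C4 A3

Unit = 7 notes; the statements start on A5, F5, D5, moving down a 3rd each time.
Extending down a 3rd: Bb4 → G4.
From G4 the diatonic shape gives G4 A4 G4 C4 D4 C4 A3.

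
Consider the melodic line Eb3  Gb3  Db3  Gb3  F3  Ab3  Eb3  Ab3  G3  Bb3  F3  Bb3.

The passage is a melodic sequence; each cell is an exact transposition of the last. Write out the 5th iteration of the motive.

B3 D4 A3 D4

The 4-note cells begin on Eb3, F3, G3 — each up a 2nd from the last.
Carrying on: A3 → B3.
So cell 5 is B3 D4 A3 D4.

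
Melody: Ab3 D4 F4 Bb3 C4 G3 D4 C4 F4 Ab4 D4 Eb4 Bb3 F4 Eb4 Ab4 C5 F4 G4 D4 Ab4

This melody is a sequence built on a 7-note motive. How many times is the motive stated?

21 notes in groups of 7 gives 21/7 = 3 statements.
Starts: Ab3, C4, Eb4 — each up a 3rd.

3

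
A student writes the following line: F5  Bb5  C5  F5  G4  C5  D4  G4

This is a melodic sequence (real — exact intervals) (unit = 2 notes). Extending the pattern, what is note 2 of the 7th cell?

The unit is 2 notes. Position-2 pitches of the 4 shown cells: Bb5, F5, C5, G4.
Extending down a 4th: D4 → A3 → E3.

E3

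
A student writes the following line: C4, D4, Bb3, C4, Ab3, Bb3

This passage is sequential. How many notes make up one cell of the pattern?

There are 6 notes; a 2-note unit gives 3 cells:
C4 D4 | Bb3 C4 | Ab3 Bb3
Each cell is the previous one down a 2nd — so the unit is 2 notes.

2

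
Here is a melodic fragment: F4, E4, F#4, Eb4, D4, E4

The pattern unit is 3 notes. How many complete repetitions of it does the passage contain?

2

6 notes in groups of 3 gives 6/3 = 2 statements.
Starts: F4, Eb4 — each down a 2nd.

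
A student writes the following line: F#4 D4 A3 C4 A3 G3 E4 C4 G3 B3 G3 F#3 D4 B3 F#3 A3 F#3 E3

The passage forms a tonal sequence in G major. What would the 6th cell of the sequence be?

Taking 6-note groups, the heads are F#4, E4, D4: the pattern moves down a 2nd.
Extending down a 2nd: C4 → B3 → A3.
So cell 6 is A3 F#3 C3 E3 C3 B2.

A3 F#3 C3 E3 C3 B2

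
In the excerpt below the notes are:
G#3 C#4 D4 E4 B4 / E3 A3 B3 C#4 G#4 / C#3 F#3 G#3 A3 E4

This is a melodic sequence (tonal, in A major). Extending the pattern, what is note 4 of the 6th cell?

With 5-note cells, note 4 of each statement runs E4, C#4, A3.
Each moves down a 3rd. Continuing: F#3 → D3 → B2.

B2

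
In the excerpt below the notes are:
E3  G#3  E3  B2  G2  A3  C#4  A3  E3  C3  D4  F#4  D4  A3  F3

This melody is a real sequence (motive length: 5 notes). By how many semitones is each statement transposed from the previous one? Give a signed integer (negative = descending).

Unit = 5 notes; the statements start on E3, A3, D4, moving up a 4th each time.
E3→A3 is 57 − 52 = 5 semitones.

5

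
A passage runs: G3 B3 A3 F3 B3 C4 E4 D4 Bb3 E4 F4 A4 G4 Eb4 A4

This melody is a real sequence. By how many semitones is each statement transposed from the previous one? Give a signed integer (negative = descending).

The 5-note cells begin on G3, C4, F4 — each up a 4th from the last.
Counting half-steps from G3 to C4: 5.

5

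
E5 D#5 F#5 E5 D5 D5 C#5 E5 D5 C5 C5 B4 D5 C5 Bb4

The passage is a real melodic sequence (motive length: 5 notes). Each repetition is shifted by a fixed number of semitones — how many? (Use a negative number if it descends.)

-2

Taking 5-note groups, the heads are E5, D5, C5: the pattern moves down a 2nd.
Counting half-steps from E5 to D5: -2.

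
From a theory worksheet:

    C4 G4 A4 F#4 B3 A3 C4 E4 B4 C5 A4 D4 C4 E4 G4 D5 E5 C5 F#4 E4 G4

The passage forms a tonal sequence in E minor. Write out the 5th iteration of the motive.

The 7-note cells begin on C4, E4, G4 — each up a 3rd from the last.
Continuing the starts: B4 → D5.
So cell 5 is D5 A5 B5 G5 C5 B4 D5.

D5 A5 B5 G5 C5 B4 D5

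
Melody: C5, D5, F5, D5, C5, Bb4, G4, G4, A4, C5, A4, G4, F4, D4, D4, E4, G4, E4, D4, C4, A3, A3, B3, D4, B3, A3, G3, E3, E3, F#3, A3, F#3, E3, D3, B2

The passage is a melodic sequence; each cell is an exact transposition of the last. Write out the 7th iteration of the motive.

F#2 G#2 B2 G#2 F#2 E2 C#2

The 7-note cells begin on C5, G4, D4, A3, E3 — each down a 4th from the last.
Carrying on: B2 → F#2.
Statement 7 starts on F#2 and keeps the same exact contour: F#2 G#2 B2 G#2 F#2 E2 C#2.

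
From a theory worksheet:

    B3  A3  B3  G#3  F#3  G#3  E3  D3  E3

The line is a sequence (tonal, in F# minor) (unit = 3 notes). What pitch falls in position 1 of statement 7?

D2

With 3-note cells, note 1 of each statement runs B3, G#3, E3.
Carrying that down a 3rd forward: C#3 → A2 → F#2 → D2.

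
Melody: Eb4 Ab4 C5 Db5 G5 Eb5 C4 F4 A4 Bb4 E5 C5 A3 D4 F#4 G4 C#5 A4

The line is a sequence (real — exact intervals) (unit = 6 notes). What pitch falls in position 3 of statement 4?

D#4

With 6-note cells, note 3 of each statement runs C5, A4, F#4.
From F#4, down a 3rd gives D#4.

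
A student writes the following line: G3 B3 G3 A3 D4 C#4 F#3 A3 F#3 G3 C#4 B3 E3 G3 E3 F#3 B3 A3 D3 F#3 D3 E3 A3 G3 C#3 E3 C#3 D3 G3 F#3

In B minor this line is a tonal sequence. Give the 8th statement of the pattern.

With a 6-note motive the entries are G3, F#3, E3, D3, C#3, each down a 2nd from the previous.
Continuing the starts: B2 → A2 → G2.
Statement 8 starts on G2 and keeps the same diatonic contour: G2 B2 G2 A2 D3 C#3.

G2 B2 G2 A2 D3 C#3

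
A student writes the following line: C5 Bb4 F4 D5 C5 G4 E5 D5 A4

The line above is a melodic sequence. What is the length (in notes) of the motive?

3

9 notes total. Splitting into 3 groups of 3:
C5 Bb4 F4 | D5 C5 G4 | E5 D5 A4
That's a consistent up a 2nd shift per cell, and no other grouping gives one.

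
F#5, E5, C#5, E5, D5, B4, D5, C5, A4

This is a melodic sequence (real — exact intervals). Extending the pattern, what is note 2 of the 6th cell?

Gb4

The unit is 3 notes. Position-2 pitches of the 3 shown cells: E5, D5, C5.
Extending down a 2nd: Bb4 → Ab4 → Gb4.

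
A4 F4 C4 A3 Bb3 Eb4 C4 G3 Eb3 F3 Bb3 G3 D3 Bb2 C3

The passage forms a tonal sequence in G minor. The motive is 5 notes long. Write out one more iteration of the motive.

Taking 5-note groups, the heads are A4, Eb4, Bb3: the pattern moves down a 4th.
So cell 4 is F3 D3 A2 F2 G2.

F3 D3 A2 F2 G2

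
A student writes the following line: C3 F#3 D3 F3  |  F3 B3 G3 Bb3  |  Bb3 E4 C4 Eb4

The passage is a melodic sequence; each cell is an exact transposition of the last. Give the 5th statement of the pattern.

Ab4 D5 Bb4 Db5

Taking 4-note groups, the heads are C3, F3, Bb3: the pattern moves up a 4th.
Extending up a 4th: Eb4 → Ab4.
So cell 5 is Ab4 D5 Bb4 Db5.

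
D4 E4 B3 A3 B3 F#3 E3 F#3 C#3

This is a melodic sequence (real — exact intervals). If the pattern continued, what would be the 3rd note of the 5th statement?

Grouping in 3s, the 3rd note of each cell is B3, F#3, C#3.
Each moves down a 4th. Continuing: G#2 → D#2.

D#2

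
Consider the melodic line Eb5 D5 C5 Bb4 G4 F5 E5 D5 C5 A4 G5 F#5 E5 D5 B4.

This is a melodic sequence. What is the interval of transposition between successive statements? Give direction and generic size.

up a 2nd

The 5-note cells begin on Eb5, F5, G5 — each up a 2nd from the last.
From Eb5 to F5: up a 2nd.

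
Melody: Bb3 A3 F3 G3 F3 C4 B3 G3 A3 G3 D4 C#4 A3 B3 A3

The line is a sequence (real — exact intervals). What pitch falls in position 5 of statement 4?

The unit is 5 notes. Position-5 pitches of the 3 shown cells: F3, G3, A3.
One more up a 2nd gives B3.

B3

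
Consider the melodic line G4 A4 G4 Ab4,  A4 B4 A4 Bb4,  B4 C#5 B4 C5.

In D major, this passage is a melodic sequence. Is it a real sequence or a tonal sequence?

real

Each cell has the same semitone pattern (2, -2, 1) — intervals are preserved exactly.
And Ab4 lies outside D major, so the sequence is real rather than tonal.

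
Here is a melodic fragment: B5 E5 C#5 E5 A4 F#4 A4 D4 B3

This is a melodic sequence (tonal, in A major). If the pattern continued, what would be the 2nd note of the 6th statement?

Grouping in 3s, the 2nd note of each cell is E5, A4, D4.
Carrying that down a 5th forward: G#3 → C#3 → F#2.

F#2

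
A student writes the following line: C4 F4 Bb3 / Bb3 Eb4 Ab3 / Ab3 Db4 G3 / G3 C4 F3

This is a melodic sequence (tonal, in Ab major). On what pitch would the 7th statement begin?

With a 3-note motive the entries are C4, Bb3, Ab3, G3, each down a 2nd from the previous.
Continuing: F3 → Eb3 → Db3. Statement 7 starts on Db3.

Db3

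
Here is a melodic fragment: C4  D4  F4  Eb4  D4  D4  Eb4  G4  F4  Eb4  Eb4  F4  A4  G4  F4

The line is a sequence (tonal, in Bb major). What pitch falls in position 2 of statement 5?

Grouping in 5s, the 2nd note of each cell is D4, Eb4, F4.
Each moves up a 2nd. Continuing: G4 → A4.

A4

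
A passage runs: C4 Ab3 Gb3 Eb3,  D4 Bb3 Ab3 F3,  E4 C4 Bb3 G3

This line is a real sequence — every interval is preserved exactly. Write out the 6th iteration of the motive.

A#4 F#4 E4 C#4

With a 4-note motive the entries are C4, D4, E4, each up a 2nd from the previous.
Extending up a 2nd: F#4 → G#4 → A#4.
From A#4 the exact shape gives A#4 F#4 E4 C#4.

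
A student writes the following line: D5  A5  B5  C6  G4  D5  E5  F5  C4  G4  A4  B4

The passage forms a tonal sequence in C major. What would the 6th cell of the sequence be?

Unit = 4 notes; the statements start on D5, G4, C4, moving down a 5th each time.
Carrying on: F3 → B2 → E2.
Statement 6 starts on E2 and keeps the same diatonic contour: E2 B2 C3 D3.

E2 B2 C3 D3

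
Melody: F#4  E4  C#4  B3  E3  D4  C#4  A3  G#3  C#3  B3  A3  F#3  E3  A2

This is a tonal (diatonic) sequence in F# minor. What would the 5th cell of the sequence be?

E3 D3 B2 A2 D2

With a 5-note motive the entries are F#4, D4, B3, each down a 3rd from the previous.
Carrying on: G#3 → E3.
From E3 the diatonic shape gives E3 D3 B2 A2 D2.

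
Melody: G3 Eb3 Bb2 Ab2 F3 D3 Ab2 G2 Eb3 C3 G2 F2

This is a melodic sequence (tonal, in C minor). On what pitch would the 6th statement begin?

With a 4-note motive the entries are G3, F3, Eb3, each down a 2nd from the previous.
Extending the heads down a 2nd: D3 → C3 → Bb2.

Bb2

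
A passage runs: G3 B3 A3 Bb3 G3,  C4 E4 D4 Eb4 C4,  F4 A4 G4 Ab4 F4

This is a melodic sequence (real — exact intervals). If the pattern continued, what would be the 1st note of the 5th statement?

Eb5

Grouping in 5s, the 1st note of each cell is G3, C4, F4.
Extending up a 4th: Bb4 → Eb5.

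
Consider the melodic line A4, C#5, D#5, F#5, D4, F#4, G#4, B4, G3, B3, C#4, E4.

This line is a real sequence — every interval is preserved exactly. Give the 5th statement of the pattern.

The 4-note cells begin on A4, D4, G3 — each down a 5th from the last.
Continuing the starts: C3 → F2.
Statement 5 starts on F2 and keeps the same exact contour: F2 A2 B2 D3.

F2 A2 B2 D3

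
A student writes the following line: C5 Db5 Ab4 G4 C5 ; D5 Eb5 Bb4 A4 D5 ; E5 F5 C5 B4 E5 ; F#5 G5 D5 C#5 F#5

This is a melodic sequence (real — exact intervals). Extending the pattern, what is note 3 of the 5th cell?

E5

Grouping in 5s, the 3rd note of each cell is Ab4, Bb4, C5, D5.
One more up a 2nd gives E5.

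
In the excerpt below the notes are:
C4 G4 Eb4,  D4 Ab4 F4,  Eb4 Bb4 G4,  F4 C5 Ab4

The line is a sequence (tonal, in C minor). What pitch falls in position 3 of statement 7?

Grouping in 3s, the 3rd note of each cell is Eb4, F4, G4, Ab4.
Each moves up a 2nd. Continuing: Bb4 → C5 → D5.

D5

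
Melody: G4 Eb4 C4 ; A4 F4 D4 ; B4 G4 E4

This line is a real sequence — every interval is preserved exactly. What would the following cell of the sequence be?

C#5 A4 F#4

Unit = 3 notes; the statements start on G4, A4, B4, moving up a 2nd each time.
So cell 4 is C#5 A4 F#4.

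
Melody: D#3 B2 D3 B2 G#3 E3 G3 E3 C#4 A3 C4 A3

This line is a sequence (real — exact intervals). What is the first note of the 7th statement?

With a 4-note motive the entries are D#3, G#3, C#4, each up a 4th from the previous.
Extending the heads up a 4th: F#4 → B4 → E5 → A5.

A5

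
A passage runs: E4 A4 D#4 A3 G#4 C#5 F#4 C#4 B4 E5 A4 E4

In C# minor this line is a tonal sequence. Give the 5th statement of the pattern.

The 4-note cells begin on E4, G#4, B4 — each up a 3rd from the last.
Carrying on: D#5 → F#5.
From F#5 the diatonic shape gives F#5 B5 E5 B4.

F#5 B5 E5 B4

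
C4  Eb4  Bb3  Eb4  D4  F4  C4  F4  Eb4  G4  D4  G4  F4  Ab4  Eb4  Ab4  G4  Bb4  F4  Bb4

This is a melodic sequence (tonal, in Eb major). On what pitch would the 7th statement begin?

With a 4-note motive the entries are C4, D4, Eb4, F4, G4, each up a 2nd from the previous.
Extending the heads up a 2nd: Ab4 → Bb4.

Bb4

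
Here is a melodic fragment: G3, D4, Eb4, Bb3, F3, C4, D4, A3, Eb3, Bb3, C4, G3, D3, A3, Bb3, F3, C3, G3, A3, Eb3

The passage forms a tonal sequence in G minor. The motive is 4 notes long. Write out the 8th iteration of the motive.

Unit = 4 notes; the statements start on G3, F3, Eb3, D3, C3, moving down a 2nd each time.
Continuing the starts: Bb2 → A2 → G2.
From G2 the diatonic shape gives G2 D3 Eb3 Bb2.

G2 D3 Eb3 Bb2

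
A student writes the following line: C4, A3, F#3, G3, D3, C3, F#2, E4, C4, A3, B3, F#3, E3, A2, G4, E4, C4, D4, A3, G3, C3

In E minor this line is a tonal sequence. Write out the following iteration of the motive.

B4 G4 E4 F#4 C4 B3 E3

Unit = 7 notes; the statements start on C4, E4, G4, moving up a 3rd each time.
So cell 4 is B4 G4 E4 F#4 C4 B3 E3.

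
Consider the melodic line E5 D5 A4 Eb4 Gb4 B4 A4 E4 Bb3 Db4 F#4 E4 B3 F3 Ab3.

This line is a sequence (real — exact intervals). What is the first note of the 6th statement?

D#3

The 5-note cells begin on E5, B4, F#4 — each down a 4th from the last.
Continuing: C#4 → G#3 → D#3. Statement 6 starts on D#3.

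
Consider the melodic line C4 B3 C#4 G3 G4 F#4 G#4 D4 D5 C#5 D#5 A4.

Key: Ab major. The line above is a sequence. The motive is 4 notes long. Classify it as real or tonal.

Each cell has the same semitone pattern (-1, 2, -6) — intervals are preserved exactly.
And B3 lies outside Ab major, so the sequence is real rather than tonal.

real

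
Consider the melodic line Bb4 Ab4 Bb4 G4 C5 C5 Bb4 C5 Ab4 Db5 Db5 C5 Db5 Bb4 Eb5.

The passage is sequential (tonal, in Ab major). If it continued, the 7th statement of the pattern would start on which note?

Ab5

The 5-note cells begin on Bb4, C5, Db5 — each up a 2nd from the last.
Extending the heads up a 2nd: Eb5 → F5 → G5 → Ab5.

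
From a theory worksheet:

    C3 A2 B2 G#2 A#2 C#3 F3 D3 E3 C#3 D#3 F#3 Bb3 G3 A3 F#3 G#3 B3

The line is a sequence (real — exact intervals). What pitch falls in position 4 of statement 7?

With 6-note cells, note 4 of each statement runs G#2, C#3, F#3.
Each moves up a 4th. Continuing: B3 → E4 → A4 → D5.

D5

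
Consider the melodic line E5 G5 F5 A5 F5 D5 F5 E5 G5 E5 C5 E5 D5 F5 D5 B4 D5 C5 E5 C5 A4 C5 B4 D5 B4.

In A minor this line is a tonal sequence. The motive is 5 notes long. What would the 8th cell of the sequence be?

Unit = 5 notes; the statements start on E5, D5, C5, B4, A4, moving down a 2nd each time.
Extending down a 2nd: G4 → F4 → E4.
Statement 8 starts on E4 and keeps the same diatonic contour: E4 G4 F4 A4 F4.

E4 G4 F4 A4 F4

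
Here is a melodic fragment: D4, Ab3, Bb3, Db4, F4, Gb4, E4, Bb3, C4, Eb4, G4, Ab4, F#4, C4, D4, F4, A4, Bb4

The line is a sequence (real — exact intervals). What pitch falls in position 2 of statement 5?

With 6-note cells, note 2 of each statement runs Ab3, Bb3, C4.
Extending up a 2nd: D4 → E4.

E4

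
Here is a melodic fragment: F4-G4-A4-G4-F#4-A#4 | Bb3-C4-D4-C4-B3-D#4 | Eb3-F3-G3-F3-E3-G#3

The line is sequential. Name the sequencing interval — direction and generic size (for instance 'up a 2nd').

The 6-note cells begin on F4, Bb3, Eb3 — each down a 5th from the last.
F4 to Bb3 is down a 5th.

down a 5th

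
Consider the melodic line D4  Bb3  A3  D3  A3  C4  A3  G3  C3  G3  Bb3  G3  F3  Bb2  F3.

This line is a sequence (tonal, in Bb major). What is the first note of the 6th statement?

The 5-note cells begin on D4, C4, Bb3 — each down a 2nd from the last.
Extending the heads down a 2nd: A3 → G3 → F3.

F3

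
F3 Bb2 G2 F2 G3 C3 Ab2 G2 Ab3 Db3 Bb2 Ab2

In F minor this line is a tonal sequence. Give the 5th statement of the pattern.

C4 F3 Db3 C3

With a 4-note motive the entries are F3, G3, Ab3, each up a 2nd from the previous.
Extending up a 2nd: Bb3 → C4.
From C4 the diatonic shape gives C4 F3 Db3 C3.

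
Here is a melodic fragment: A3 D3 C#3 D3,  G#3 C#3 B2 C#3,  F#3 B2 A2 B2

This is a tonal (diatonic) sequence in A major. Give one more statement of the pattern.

Unit = 4 notes; the statements start on A3, G#3, F#3, moving down a 2nd each time.
Statement 4 starts on E3 and keeps the same diatonic contour: E3 A2 G#2 A2.

E3 A2 G#2 A2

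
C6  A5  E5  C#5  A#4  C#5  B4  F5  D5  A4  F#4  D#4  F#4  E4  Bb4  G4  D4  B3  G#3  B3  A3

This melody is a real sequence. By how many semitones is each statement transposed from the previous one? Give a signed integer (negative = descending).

Taking 7-note groups, the heads are C6, F5, Bb4: the pattern moves down a 5th.
Counting half-steps from C6 to F5: -7.

-7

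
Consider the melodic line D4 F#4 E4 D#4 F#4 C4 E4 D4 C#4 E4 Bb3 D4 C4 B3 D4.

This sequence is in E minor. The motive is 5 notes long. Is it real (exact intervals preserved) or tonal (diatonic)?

Each cell has the same semitone pattern (4, -2, -1, 3) — intervals are preserved exactly.
And D#4 lies outside E minor, so the sequence is real rather than tonal.

real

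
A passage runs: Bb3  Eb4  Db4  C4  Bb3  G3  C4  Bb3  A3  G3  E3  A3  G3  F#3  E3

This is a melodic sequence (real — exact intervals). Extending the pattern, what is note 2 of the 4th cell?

F#3

Grouping in 5s, the 2nd note of each cell is Eb4, C4, A3.
From A3, down a 3rd gives F#3.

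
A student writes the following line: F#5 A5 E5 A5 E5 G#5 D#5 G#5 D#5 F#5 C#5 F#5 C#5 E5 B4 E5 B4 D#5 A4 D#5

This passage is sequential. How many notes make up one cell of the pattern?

4

There are 20 notes; a 4-note unit gives 5 cells:
F#5 A5 E5 A5 | E5 G#5 D#5 G#5 | D#5 F#5 C#5 F#5 | C#5 E5 B4 E5 | B4 D#5 A4 D#5
That's a consistent down a 2nd shift per cell, and no other grouping gives one.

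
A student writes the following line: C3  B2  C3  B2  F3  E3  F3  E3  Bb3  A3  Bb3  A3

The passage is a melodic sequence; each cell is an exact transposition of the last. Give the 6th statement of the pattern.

Db5 C5 Db5 C5

Unit = 4 notes; the statements start on C3, F3, Bb3, moving up a 4th each time.
Carrying on: Eb4 → Ab4 → Db5.
From Db5 the exact shape gives Db5 C5 Db5 C5.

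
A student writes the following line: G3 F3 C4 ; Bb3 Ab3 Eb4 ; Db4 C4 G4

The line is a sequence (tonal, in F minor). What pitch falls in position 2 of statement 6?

Bb4

Grouping in 3s, the 2nd note of each cell is F3, Ab3, C4.
Extending up a 3rd: Eb4 → G4 → Bb4.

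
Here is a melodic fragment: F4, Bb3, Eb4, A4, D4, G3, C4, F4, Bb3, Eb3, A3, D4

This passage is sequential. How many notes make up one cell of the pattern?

Try groups of 4 (3 cells in 12 notes):
F4 Bb3 Eb4 A4 | D4 G3 C4 F4 | Bb3 Eb3 A3 D4
Every group is a transposition down a 3rd of the one before; no shorter unit works.

4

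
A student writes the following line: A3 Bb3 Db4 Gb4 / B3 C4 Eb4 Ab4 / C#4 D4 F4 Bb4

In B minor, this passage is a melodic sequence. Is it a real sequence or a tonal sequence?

real

Each cell has the same semitone pattern (1, 3, 5) — intervals are preserved exactly.
And Bb3 lies outside B minor, so the sequence is real rather than tonal.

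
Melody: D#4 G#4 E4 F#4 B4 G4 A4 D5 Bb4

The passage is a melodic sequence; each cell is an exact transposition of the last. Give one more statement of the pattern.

C5 F5 Db5

With a 3-note motive the entries are D#4, F#4, A4, each up a 3rd from the previous.
From C5 the exact shape gives C5 F5 Db5.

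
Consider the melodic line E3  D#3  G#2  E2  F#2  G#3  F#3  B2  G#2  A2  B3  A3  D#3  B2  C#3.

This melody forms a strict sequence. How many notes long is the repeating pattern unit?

There are 15 notes; a 5-note unit gives 3 cells:
E3 D#3 G#2 E2 F#2 | G#3 F#3 B2 G#2 A2 | B3 A3 D#3 B2 C#3
Each cell is the previous one up a 3rd — so the unit is 5 notes.

5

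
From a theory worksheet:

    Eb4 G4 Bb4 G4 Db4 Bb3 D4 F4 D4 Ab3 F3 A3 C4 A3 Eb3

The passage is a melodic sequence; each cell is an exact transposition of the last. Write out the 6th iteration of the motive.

With a 5-note motive the entries are Eb4, Bb3, F3, each down a 4th from the previous.
Continuing the starts: C3 → G2 → D2.
Statement 6 starts on D2 and keeps the same exact contour: D2 F#2 A2 F#2 C2.

D2 F#2 A2 F#2 C2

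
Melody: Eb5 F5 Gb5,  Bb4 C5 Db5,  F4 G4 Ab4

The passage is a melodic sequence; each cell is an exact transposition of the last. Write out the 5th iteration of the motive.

G3 A3 Bb3

With a 3-note motive the entries are Eb5, Bb4, F4, each down a 4th from the previous.
Extending down a 4th: C4 → G3.
Statement 5 starts on G3 and keeps the same exact contour: G3 A3 Bb3.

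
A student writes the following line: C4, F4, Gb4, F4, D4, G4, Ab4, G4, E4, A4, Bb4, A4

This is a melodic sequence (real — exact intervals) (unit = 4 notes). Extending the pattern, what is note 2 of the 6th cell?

D#5

With 4-note cells, note 2 of each statement runs F4, G4, A4.
Carrying that up a 2nd forward: B4 → C#5 → D#5.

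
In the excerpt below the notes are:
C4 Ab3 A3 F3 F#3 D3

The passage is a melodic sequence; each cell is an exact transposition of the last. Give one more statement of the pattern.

D#3 B2

Unit = 2 notes; the statements start on C4, A3, F#3, moving down a 3rd each time.
From D#3 the exact shape gives D#3 B2.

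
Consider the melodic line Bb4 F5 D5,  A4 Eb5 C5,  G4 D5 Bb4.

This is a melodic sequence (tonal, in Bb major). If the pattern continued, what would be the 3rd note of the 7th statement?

Eb4

The unit is 3 notes. Position-3 pitches of the 3 shown cells: D5, C5, Bb4.
Carrying that down a 2nd forward: A4 → G4 → F4 → Eb4.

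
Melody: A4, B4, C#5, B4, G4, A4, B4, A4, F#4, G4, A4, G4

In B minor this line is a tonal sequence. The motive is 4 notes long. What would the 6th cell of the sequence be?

C#4 D4 E4 D4

Unit = 4 notes; the statements start on A4, G4, F#4, moving down a 2nd each time.
Continuing the starts: E4 → D4 → C#4.
From C#4 the diatonic shape gives C#4 D4 E4 D4.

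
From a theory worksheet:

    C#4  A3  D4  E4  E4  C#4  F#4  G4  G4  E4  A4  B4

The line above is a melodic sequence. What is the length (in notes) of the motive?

4

Try groups of 4 (3 cells in 12 notes):
C#4 A3 D4 E4 | E4 C#4 F#4 G4 | G4 E4 A4 B4
Each cell is the previous one up a 3rd — so the unit is 4 notes.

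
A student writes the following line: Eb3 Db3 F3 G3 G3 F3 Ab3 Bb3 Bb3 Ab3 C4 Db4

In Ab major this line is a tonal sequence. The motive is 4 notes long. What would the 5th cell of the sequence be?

Taking 4-note groups, the heads are Eb3, G3, Bb3: the pattern moves up a 3rd.
Extending up a 3rd: Db4 → F4.
So cell 5 is F4 Eb4 G4 Ab4.

F4 Eb4 G4 Ab4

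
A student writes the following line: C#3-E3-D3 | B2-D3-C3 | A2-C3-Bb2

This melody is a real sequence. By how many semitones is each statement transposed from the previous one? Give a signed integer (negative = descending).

Taking 3-note groups, the heads are C#3, B2, A2: the pattern moves down a 2nd.
C#3 to B2 spans -2 semitones.

-2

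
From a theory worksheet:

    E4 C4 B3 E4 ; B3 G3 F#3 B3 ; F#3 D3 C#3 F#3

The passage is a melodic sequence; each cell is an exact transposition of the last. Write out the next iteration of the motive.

Taking 4-note groups, the heads are E4, B3, F#3: the pattern moves down a 4th.
So cell 4 is C#3 A2 G#2 C#3.

C#3 A2 G#2 C#3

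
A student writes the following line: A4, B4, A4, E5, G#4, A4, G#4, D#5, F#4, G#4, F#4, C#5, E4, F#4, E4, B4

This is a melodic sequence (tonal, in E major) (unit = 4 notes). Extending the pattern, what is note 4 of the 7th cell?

With 4-note cells, note 4 of each statement runs E5, D#5, C#5, B4.
Carrying that down a 2nd forward: A4 → G#4 → F#4.

F#4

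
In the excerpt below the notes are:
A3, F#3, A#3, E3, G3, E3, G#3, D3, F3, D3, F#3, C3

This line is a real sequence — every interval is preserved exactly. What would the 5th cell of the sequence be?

Db3 Bb2 D3 Ab2

Taking 4-note groups, the heads are A3, G3, F3: the pattern moves down a 2nd.
Extending down a 2nd: Eb3 → Db3.
From Db3 the exact shape gives Db3 Bb2 D3 Ab2.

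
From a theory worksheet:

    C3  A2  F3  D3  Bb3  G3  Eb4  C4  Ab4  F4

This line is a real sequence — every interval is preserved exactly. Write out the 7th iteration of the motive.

The 2-note cells begin on C3, F3, Bb3, Eb4, Ab4 — each up a 4th from the last.
Carrying on: Db5 → Gb5.
So cell 7 is Gb5 Eb5.

Gb5 Eb5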